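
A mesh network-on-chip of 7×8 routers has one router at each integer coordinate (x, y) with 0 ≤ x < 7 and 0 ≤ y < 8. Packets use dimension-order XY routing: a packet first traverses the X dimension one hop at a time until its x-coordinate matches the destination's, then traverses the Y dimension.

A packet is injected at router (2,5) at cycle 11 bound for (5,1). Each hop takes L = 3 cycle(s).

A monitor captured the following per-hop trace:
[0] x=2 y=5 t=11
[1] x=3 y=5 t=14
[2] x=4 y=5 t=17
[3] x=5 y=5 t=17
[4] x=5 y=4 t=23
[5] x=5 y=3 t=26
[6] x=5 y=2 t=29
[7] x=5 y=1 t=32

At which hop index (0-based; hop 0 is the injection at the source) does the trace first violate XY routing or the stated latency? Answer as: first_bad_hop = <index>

first_bad_hop = 3

check 1→ d=(1,0) cyc+3: ok
check 2→ d=(1,0) cyc+3: ok
check 3→ d=(1,0) cyc+0: BAD: Δcyc=0≠L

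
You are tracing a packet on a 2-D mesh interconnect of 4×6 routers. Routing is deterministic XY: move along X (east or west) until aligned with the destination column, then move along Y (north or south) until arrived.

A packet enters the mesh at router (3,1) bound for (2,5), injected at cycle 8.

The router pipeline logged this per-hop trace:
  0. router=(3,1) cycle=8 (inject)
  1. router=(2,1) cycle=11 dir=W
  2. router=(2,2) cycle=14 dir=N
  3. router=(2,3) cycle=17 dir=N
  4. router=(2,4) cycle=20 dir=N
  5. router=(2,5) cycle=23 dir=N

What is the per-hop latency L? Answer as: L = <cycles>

cyc[1] − cyc[0] = 11 − 8 = 3.
One hop costs L cycles, so L = 3.

L = 3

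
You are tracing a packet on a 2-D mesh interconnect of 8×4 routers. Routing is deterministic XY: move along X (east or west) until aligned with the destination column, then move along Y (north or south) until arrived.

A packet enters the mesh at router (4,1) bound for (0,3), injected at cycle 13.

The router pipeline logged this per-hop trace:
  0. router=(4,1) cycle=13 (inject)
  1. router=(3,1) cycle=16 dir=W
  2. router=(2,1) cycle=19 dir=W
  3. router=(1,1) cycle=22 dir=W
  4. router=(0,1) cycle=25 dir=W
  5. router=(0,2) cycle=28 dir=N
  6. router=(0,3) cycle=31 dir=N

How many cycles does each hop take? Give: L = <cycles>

Between hops 0 and 1 the cycle counter advances 16 − 13 = 3.
Per-hop latency L = Δcyc = 3.

L = 3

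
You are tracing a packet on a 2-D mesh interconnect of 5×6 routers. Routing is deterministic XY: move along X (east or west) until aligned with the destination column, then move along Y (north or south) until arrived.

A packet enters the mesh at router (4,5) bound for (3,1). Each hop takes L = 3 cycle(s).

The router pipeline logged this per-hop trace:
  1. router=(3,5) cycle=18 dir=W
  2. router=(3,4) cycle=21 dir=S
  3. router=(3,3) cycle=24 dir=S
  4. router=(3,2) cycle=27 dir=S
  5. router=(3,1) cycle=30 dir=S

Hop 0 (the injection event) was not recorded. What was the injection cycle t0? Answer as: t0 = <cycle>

t0 = 15

The first recorded entry is hop 1 at cycle 18.
Subtract one hop: t0 = 18 − 3 = 15.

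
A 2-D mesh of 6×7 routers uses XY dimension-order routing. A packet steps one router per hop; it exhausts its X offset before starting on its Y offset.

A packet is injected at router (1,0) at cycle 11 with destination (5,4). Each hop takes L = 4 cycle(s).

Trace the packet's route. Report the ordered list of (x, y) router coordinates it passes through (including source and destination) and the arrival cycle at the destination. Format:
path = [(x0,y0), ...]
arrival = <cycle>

path = [(1,0), (2,0), (3,0), (4,0), (5,0), (5,1), (5,2), (5,3), (5,4)]
arrival = 43

t=11: at (1,0)
t=15: at (2,0) after E
t=19: at (3,0) after E
t=23: at (4,0) after E
t=27: at (5,0) after E
t=31: at (5,1) after N
t=35: at (5,2) after N
t=39: at (5,3) after N
t=43: at (5,4) after N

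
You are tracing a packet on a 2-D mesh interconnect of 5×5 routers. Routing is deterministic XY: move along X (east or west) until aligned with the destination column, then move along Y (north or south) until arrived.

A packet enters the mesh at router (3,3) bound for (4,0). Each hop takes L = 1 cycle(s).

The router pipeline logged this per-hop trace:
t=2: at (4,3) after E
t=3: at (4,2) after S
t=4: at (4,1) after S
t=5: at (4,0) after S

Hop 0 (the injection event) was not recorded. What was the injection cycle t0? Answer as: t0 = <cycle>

The first recorded entry is hop 1 at cycle 2.
t0 = cyc[1] − L = 2 − 1 = 1.

t0 = 1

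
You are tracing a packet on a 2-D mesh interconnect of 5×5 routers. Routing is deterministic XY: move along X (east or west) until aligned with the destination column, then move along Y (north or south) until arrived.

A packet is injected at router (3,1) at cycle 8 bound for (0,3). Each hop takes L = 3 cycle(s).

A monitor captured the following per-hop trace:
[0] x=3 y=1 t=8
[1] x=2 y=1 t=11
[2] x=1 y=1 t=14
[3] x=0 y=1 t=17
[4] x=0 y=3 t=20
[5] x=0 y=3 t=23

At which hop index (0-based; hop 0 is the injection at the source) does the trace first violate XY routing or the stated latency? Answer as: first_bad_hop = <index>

first_bad_hop = 4

hop 1: step (-1,+0), +3 cyc — ok
hop 2: step (-1,+0), +3 cyc — ok
hop 3: step (-1,+0), +3 cyc — ok
hop 4: step (+0,+2), +3 cyc — BAD: non-unit step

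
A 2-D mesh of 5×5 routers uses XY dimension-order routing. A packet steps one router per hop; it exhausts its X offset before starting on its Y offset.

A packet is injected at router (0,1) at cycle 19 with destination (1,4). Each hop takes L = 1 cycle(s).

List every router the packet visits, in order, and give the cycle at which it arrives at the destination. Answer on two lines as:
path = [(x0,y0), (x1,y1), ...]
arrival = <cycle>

#0 — 0,1 | c19
#1 — 1,1 | c20 | E
#2 — 1,2 | c21 | N
#3 — 1,3 | c22 | N
#4 — 1,4 | c23 | N

path = [(0,1), (1,1), (1,2), (1,3), (1,4)]
arrival = 23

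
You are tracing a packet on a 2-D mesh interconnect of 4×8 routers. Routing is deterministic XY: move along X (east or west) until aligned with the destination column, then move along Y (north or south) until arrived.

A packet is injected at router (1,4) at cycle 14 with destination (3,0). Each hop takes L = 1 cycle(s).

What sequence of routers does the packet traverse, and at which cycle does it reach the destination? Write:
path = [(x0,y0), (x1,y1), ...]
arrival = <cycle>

path = [(1,4), (2,4), (3,4), (3,3), (3,2), (3,1), (3,0)]
arrival = 20

[0] x=1 y=4 t=14
[1] x=2 y=4 t=15 →E
[2] x=3 y=4 t=16 →E
[3] x=3 y=3 t=17 →S
[4] x=3 y=2 t=18 →S
[5] x=3 y=1 t=19 →S
[6] x=3 y=0 t=20 →S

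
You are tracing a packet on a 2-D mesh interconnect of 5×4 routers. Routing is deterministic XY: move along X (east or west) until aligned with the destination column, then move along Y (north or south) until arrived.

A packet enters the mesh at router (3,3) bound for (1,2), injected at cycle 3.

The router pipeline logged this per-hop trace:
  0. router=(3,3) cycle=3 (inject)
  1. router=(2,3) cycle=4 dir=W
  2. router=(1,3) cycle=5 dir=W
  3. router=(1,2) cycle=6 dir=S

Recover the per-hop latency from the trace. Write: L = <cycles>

L = 1

cyc[1] − cyc[0] = 4 − 3 = 1.
Each hop adds L, hence L = 1.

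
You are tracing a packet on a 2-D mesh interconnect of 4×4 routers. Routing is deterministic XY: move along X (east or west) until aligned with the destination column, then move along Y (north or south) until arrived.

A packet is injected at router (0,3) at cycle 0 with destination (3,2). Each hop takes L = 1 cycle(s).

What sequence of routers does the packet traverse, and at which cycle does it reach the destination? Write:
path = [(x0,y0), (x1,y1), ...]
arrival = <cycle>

path = [(0,3), (1,3), (2,3), (3,3), (3,2)]
arrival = 4

hop 0: (0,3) @ cyc 0
hop 1: (1,3) @ cyc 1  [E]
hop 2: (2,3) @ cyc 2  [E]
hop 3: (3,3) @ cyc 3  [E]
hop 4: (3,2) @ cyc 4  [S]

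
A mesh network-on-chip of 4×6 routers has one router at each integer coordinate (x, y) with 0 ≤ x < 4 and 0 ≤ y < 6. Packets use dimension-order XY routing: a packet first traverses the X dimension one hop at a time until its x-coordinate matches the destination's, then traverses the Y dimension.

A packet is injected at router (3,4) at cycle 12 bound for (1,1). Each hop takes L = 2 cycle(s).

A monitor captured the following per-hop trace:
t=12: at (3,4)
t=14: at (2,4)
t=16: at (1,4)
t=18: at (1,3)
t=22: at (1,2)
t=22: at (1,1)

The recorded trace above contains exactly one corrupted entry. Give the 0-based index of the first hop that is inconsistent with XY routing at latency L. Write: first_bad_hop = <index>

first_bad_hop = 4

hop 1: step (-1,+0), +2 cyc — ok
hop 2: step (-1,+0), +2 cyc — ok
hop 3: step (+0,-1), +2 cyc — ok
hop 4: step (+0,-1), +4 cyc — BAD: Δcyc=4≠L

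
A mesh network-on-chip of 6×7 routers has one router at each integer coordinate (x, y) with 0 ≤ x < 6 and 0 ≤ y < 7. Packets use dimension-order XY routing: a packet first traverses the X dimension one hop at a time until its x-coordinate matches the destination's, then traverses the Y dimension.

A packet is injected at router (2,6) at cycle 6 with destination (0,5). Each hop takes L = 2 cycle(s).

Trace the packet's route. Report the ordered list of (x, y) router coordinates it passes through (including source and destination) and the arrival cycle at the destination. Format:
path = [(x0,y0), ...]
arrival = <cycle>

path = [(2,6), (1,6), (0,6), (0,5)]
arrival = 12

[0] x=2 y=6 t=6
[1] x=1 y=6 t=8 →W
[2] x=0 y=6 t=10 →W
[3] x=0 y=5 t=12 →S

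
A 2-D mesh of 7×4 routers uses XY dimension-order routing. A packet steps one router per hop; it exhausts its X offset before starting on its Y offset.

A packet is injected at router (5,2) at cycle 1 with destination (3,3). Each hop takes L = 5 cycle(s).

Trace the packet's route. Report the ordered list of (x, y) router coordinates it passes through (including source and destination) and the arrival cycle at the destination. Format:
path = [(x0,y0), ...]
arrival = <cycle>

path = [(5,2), (4,2), (3,2), (3,3)]
arrival = 16

t=1: at (5,2)
t=6: at (4,2) after W
t=11: at (3,2) after W
t=16: at (3,3) after N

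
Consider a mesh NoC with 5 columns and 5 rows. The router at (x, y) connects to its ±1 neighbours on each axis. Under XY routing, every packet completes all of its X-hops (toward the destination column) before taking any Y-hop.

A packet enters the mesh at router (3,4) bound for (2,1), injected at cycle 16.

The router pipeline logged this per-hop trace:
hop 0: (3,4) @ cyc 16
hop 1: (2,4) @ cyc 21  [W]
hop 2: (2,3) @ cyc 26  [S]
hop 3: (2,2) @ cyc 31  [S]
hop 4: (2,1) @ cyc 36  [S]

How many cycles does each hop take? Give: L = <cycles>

L = 5

cyc[1] − cyc[0] = 21 − 16 = 5.
Per-hop latency L = Δcyc = 5.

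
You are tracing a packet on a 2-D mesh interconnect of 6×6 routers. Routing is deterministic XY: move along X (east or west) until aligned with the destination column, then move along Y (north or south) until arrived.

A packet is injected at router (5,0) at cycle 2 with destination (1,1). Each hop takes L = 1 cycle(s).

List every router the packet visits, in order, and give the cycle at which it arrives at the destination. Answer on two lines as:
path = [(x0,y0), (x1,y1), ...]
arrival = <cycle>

path = [(5,0), (4,0), (3,0), (2,0), (1,0), (1,1)]
arrival = 7

[0] x=5 y=0 t=2
[1] x=4 y=0 t=3 →W
[2] x=3 y=0 t=4 →W
[3] x=2 y=0 t=5 →W
[4] x=1 y=0 t=6 →W
[5] x=1 y=1 t=7 →N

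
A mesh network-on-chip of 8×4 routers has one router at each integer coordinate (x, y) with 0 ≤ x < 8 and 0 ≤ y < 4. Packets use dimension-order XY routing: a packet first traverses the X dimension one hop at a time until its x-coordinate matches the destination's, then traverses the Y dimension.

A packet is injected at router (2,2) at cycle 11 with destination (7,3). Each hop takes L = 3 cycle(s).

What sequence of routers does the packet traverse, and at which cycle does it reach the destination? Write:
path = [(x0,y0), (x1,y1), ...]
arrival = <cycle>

path = [(2,2), (3,2), (4,2), (5,2), (6,2), (7,2), (7,3)]
arrival = 29

#0 — 2,2 | c11
#1 — 3,2 | c14 | E
#2 — 4,2 | c17 | E
#3 — 5,2 | c20 | E
#4 — 6,2 | c23 | E
#5 — 7,2 | c26 | E
#6 — 7,3 | c29 | N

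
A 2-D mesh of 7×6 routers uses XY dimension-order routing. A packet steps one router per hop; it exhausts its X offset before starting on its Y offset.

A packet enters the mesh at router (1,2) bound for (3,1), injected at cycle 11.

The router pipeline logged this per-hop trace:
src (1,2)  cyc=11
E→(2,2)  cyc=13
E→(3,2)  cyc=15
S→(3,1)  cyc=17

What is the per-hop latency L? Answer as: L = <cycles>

Δcyc across hop 0→1: 13 − 11 = 2.
One hop costs L cycles, so L = 2.

L = 2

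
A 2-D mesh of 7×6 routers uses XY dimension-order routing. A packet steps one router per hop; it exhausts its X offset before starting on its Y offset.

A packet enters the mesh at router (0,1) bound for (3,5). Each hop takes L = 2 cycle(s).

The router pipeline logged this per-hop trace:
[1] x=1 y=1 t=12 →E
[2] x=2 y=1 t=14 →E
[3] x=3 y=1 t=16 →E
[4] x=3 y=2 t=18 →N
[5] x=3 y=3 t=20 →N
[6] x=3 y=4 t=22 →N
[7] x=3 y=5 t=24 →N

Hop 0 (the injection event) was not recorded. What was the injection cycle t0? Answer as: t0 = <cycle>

t0 = 10

The first recorded entry is hop 1 at cycle 12.
Subtract one hop: t0 = 12 − 2 = 10.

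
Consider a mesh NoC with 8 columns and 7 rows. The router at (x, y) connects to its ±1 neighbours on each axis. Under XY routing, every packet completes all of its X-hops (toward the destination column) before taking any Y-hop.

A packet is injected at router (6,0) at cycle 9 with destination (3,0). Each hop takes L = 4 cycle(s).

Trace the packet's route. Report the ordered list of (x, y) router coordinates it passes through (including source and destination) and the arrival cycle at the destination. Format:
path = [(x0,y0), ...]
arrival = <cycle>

hop 0: (6,0) @ cyc 9
hop 1: (5,0) @ cyc 13  [W]
hop 2: (4,0) @ cyc 17  [W]
hop 3: (3,0) @ cyc 21  [W]

path = [(6,0), (5,0), (4,0), (3,0)]
arrival = 21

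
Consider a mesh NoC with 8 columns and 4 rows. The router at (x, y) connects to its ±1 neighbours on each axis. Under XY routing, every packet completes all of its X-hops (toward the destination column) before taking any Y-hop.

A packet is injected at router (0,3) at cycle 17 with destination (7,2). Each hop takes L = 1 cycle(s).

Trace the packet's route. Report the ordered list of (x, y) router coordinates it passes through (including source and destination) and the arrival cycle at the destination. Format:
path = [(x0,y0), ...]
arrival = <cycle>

src (0,3)  cyc=17
E→(1,3)  cyc=18
E→(2,3)  cyc=19
E→(3,3)  cyc=20
E→(4,3)  cyc=21
E→(5,3)  cyc=22
E→(6,3)  cyc=23
E→(7,3)  cyc=24
S→(7,2)  cyc=25

path = [(0,3), (1,3), (2,3), (3,3), (4,3), (5,3), (6,3), (7,3), (7,2)]
arrival = 25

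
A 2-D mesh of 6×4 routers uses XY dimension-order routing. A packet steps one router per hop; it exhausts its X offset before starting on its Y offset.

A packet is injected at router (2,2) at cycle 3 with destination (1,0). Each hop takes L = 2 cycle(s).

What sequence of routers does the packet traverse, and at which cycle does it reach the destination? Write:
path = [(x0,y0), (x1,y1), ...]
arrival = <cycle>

t=3: at (2,2)
t=5: at (1,2) after W
t=7: at (1,1) after S
t=9: at (1,0) after S

path = [(2,2), (1,2), (1,1), (1,0)]
arrival = 9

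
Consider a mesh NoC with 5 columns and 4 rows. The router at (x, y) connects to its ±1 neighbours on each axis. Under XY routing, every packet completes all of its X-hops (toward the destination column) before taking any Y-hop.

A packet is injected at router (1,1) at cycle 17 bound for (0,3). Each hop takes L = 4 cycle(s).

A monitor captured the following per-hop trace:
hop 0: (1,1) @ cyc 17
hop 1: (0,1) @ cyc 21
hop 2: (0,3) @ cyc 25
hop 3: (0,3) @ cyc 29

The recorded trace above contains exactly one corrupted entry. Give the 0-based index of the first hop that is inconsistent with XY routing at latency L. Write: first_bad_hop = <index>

  1: Δx=-1 Δy=+0 Δt=4 [ok]
  2: Δx=+0 Δy=+2 Δt=4 [BAD: non-unit step]

first_bad_hop = 2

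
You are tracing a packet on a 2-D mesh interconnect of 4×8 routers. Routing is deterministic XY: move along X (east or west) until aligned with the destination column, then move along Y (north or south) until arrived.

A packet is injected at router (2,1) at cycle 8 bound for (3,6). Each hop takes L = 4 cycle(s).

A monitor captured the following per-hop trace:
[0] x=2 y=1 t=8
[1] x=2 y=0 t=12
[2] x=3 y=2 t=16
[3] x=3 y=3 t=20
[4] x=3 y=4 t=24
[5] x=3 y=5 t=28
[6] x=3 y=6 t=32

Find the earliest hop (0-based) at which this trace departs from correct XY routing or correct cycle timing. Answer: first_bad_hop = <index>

check 1→ d=(0,-1) cyc+4: BAD: Y-move but x=2≠3

first_bad_hop = 1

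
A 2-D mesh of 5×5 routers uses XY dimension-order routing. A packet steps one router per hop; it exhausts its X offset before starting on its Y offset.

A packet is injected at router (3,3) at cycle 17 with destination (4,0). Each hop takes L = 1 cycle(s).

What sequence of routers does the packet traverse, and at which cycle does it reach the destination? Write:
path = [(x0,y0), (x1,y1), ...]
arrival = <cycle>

path = [(3,3), (4,3), (4,2), (4,1), (4,0)]
arrival = 21

t=17: at (3,3)
t=18: at (4,3) after E
t=19: at (4,2) after S
t=20: at (4,1) after S
t=21: at (4,0) after S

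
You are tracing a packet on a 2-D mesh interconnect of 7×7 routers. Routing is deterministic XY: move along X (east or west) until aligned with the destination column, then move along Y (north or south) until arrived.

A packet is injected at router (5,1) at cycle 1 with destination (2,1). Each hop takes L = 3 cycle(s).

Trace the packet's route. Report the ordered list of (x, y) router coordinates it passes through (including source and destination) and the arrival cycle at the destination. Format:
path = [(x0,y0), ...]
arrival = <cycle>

[0] x=5 y=1 t=1
[1] x=4 y=1 t=4 →W
[2] x=3 y=1 t=7 →W
[3] x=2 y=1 t=10 →W

path = [(5,1), (4,1), (3,1), (2,1)]
arrival = 10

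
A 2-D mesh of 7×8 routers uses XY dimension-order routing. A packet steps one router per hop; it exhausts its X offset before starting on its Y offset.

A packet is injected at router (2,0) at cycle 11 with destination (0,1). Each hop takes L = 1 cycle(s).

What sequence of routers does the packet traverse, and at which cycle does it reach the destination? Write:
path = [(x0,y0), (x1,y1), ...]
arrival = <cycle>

[0] x=2 y=0 t=11
[1] x=1 y=0 t=12 →W
[2] x=0 y=0 t=13 →W
[3] x=0 y=1 t=14 →N

path = [(2,0), (1,0), (0,0), (0,1)]
arrival = 14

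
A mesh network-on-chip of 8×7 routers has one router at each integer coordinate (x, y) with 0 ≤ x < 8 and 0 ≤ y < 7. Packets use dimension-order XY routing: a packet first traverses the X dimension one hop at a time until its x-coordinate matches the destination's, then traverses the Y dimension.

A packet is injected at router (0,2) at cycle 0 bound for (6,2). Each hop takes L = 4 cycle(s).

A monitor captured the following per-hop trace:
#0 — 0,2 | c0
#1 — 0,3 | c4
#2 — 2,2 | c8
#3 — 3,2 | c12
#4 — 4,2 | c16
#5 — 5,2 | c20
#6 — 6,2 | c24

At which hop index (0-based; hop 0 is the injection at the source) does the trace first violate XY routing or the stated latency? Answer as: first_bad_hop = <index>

first_bad_hop = 1

[1] (+0,+1) / 4c ⇒ BAD: Y-move but x=0≠6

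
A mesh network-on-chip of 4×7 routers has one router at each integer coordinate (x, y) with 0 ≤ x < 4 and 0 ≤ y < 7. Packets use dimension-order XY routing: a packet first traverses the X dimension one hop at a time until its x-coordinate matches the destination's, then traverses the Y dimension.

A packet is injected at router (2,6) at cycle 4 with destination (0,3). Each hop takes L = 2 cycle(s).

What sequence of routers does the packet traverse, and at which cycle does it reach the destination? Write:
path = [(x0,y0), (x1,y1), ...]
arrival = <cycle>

path = [(2,6), (1,6), (0,6), (0,5), (0,4), (0,3)]
arrival = 14

#0 — 2,6 | c4
#1 — 1,6 | c6 | W
#2 — 0,6 | c8 | W
#3 — 0,5 | c10 | S
#4 — 0,4 | c12 | S
#5 — 0,3 | c14 | S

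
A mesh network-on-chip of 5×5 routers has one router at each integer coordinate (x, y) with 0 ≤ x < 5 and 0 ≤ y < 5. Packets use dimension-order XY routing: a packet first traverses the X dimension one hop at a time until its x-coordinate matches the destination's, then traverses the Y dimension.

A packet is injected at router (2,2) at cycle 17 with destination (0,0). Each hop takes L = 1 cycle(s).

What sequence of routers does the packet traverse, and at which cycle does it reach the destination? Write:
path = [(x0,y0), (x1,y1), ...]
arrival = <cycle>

path = [(2,2), (1,2), (0,2), (0,1), (0,0)]
arrival = 21

t=17: at (2,2)
t=18: at (1,2) after W
t=19: at (0,2) after W
t=20: at (0,1) after S
t=21: at (0,0) after S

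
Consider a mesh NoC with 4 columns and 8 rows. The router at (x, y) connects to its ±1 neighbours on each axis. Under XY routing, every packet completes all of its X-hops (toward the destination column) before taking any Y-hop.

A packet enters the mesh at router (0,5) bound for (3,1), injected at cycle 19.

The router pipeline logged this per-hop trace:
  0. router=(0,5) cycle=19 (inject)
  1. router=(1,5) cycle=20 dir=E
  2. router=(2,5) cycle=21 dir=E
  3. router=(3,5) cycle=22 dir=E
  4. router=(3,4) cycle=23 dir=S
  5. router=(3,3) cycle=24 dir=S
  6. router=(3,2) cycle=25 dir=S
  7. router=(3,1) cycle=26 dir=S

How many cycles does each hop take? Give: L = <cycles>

L = 1

Between hops 0 and 1 the cycle counter advances 20 − 19 = 1.
One hop costs L cycles, so L = 1.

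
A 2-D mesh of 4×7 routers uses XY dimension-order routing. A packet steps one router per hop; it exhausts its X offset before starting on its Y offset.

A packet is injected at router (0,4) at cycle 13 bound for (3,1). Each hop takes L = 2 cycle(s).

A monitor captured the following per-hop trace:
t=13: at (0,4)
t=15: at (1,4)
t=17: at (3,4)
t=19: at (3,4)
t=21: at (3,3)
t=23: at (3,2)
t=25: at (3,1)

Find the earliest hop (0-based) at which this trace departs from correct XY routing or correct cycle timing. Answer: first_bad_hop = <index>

[1] (+1,+0) / 2c ⇒ ok
[2] (+2,+0) / 2c ⇒ BAD: non-unit step

first_bad_hop = 2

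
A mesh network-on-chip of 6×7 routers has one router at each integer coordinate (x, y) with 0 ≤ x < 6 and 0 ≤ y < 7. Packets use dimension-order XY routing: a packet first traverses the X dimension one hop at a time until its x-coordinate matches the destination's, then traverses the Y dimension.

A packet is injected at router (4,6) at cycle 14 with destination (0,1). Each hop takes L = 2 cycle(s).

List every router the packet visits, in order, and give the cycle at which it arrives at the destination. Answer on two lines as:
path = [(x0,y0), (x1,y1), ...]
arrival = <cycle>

path = [(4,6), (3,6), (2,6), (1,6), (0,6), (0,5), (0,4), (0,3), (0,2), (0,1)]
arrival = 32

[0] x=4 y=6 t=14
[1] x=3 y=6 t=16 →W
[2] x=2 y=6 t=18 →W
[3] x=1 y=6 t=20 →W
[4] x=0 y=6 t=22 →W
[5] x=0 y=5 t=24 →S
[6] x=0 y=4 t=26 →S
[7] x=0 y=3 t=28 →S
[8] x=0 y=2 t=30 →S
[9] x=0 y=1 t=32 →S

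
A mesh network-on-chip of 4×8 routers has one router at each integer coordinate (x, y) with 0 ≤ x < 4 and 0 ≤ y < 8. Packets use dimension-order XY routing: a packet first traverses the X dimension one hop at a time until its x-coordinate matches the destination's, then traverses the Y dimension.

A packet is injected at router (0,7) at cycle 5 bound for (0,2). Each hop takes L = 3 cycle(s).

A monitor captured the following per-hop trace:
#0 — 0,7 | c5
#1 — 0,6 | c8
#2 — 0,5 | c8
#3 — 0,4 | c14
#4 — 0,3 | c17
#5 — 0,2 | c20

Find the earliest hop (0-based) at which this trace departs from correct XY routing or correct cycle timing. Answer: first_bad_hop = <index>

first_bad_hop = 2

  1: Δx=+0 Δy=-1 Δt=3 [ok]
  2: Δx=+0 Δy=-1 Δt=0 [BAD: Δcyc=0≠L]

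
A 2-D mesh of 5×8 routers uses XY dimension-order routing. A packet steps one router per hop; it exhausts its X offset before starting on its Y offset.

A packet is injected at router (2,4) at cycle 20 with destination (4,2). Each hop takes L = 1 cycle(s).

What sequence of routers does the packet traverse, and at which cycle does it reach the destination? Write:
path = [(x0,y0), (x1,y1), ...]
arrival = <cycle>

src (2,4)  cyc=20
E→(3,4)  cyc=21
E→(4,4)  cyc=22
S→(4,3)  cyc=23
S→(4,2)  cyc=24

path = [(2,4), (3,4), (4,4), (4,3), (4,2)]
arrival = 24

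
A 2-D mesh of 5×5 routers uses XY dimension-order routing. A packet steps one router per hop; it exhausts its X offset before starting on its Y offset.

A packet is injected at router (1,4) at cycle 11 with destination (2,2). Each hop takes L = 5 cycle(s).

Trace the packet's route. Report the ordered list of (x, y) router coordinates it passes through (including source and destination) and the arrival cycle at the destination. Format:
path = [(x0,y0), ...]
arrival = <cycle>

#0 — 1,4 | c11
#1 — 2,4 | c16 | E
#2 — 2,3 | c21 | S
#3 — 2,2 | c26 | S

path = [(1,4), (2,4), (2,3), (2,2)]
arrival = 26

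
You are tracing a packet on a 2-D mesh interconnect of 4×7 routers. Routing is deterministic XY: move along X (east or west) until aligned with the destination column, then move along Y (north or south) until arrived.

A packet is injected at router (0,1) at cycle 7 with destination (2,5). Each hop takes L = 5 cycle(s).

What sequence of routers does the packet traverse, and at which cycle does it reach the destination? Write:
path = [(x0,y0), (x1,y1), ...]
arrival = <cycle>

path = [(0,1), (1,1), (2,1), (2,2), (2,3), (2,4), (2,5)]
arrival = 37

hop 0: (0,1) @ cyc 7
hop 1: (1,1) @ cyc 12  [E]
hop 2: (2,1) @ cyc 17  [E]
hop 3: (2,2) @ cyc 22  [N]
hop 4: (2,3) @ cyc 27  [N]
hop 5: (2,4) @ cyc 32  [N]
hop 6: (2,5) @ cyc 37  [N]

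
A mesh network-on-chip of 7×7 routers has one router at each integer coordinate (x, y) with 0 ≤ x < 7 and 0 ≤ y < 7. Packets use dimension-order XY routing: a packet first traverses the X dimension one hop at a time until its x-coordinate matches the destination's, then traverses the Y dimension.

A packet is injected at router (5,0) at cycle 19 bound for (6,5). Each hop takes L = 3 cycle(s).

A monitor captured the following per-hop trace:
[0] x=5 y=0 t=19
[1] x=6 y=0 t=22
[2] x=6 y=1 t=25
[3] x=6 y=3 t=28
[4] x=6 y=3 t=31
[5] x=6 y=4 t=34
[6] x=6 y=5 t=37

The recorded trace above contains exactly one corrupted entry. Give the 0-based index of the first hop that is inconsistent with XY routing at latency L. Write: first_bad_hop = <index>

[1] (+1,+0) / 3c ⇒ ok
[2] (+0,+1) / 3c ⇒ ok
[3] (+0,+2) / 3c ⇒ BAD: non-unit step

first_bad_hop = 3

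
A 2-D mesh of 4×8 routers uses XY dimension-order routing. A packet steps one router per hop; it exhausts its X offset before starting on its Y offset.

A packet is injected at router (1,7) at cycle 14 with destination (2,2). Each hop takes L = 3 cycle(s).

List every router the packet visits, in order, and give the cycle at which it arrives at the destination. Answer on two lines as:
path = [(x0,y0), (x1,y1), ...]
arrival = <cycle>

path = [(1,7), (2,7), (2,6), (2,5), (2,4), (2,3), (2,2)]
arrival = 32

t=14: at (1,7)
t=17: at (2,7) after E
t=20: at (2,6) after S
t=23: at (2,5) after S
t=26: at (2,4) after S
t=29: at (2,3) after S
t=32: at (2,2) after S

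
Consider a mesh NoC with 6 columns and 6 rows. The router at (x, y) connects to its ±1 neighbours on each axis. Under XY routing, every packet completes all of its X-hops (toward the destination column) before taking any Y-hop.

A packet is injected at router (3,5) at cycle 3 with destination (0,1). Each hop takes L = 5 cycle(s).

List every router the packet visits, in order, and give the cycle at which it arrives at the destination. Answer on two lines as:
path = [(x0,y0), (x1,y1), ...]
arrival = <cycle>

#0 — 3,5 | c3
#1 — 2,5 | c8 | W
#2 — 1,5 | c13 | W
#3 — 0,5 | c18 | W
#4 — 0,4 | c23 | S
#5 — 0,3 | c28 | S
#6 — 0,2 | c33 | S
#7 — 0,1 | c38 | S

path = [(3,5), (2,5), (1,5), (0,5), (0,4), (0,3), (0,2), (0,1)]
arrival = 38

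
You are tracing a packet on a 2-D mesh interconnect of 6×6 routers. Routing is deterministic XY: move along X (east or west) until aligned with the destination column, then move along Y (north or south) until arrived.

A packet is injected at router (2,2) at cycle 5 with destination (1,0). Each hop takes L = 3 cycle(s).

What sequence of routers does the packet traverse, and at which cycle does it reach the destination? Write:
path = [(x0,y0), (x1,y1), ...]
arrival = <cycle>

path = [(2,2), (1,2), (1,1), (1,0)]
arrival = 14

[0] x=2 y=2 t=5
[1] x=1 y=2 t=8 →W
[2] x=1 y=1 t=11 →S
[3] x=1 y=0 t=14 →S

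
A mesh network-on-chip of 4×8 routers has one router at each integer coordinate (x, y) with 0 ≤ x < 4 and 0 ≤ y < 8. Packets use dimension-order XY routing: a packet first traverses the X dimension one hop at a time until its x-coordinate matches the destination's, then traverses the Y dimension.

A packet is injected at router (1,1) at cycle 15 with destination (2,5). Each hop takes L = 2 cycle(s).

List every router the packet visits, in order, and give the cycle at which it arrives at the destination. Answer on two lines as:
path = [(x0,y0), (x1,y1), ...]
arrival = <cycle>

path = [(1,1), (2,1), (2,2), (2,3), (2,4), (2,5)]
arrival = 25

#0 — 1,1 | c15
#1 — 2,1 | c17 | E
#2 — 2,2 | c19 | N
#3 — 2,3 | c21 | N
#4 — 2,4 | c23 | N
#5 — 2,5 | c25 | N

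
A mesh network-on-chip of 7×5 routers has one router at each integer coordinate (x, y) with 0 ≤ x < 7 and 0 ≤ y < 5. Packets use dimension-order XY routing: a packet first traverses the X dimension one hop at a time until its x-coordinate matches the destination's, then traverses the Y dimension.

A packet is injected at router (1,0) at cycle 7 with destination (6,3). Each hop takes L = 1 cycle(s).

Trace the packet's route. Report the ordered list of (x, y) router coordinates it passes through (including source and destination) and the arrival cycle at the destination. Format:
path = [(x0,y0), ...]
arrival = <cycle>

path = [(1,0), (2,0), (3,0), (4,0), (5,0), (6,0), (6,1), (6,2), (6,3)]
arrival = 15

src (1,0)  cyc=7
E→(2,0)  cyc=8
E→(3,0)  cyc=9
E→(4,0)  cyc=10
E→(5,0)  cyc=11
E→(6,0)  cyc=12
N→(6,1)  cyc=13
N→(6,2)  cyc=14
N→(6,3)  cyc=15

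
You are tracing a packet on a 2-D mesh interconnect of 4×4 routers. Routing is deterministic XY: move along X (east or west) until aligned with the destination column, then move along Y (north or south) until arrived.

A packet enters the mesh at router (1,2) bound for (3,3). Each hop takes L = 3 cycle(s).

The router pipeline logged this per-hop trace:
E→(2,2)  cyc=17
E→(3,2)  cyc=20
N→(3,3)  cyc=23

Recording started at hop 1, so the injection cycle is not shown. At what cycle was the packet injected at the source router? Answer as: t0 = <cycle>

cyc[1] = 17 and cyc[k] = t0 + k·L for every k.
So t0 = 17 − 1·3 = 14.

t0 = 14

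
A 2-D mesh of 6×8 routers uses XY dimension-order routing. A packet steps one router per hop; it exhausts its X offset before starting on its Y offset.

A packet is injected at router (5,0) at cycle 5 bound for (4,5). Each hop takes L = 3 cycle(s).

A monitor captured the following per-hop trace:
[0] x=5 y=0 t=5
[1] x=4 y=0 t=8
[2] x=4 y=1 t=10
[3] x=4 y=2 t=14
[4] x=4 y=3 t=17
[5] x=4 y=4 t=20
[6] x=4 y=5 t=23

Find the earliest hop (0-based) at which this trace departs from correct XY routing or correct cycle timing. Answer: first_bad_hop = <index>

  1: Δx=-1 Δy=+0 Δt=3 [ok]
  2: Δx=+0 Δy=+1 Δt=2 [BAD: Δcyc=2≠L]

first_bad_hop = 2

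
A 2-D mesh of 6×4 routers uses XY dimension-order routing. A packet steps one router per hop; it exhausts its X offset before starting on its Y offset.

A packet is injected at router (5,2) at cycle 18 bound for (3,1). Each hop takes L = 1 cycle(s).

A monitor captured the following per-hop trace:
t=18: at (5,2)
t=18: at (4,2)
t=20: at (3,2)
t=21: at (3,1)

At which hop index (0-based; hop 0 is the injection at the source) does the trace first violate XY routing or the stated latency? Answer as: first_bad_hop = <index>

[1] (-1,+0) / 0c ⇒ BAD: Δcyc=0≠L

first_bad_hop = 1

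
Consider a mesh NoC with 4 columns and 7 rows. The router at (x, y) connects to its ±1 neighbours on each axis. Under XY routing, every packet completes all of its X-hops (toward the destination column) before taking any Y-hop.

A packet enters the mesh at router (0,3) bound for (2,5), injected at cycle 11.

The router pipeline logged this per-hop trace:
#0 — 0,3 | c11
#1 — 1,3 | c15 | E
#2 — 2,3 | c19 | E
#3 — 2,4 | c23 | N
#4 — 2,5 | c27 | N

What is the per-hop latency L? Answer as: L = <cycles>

L = 4

Between hops 0 and 1 the cycle counter advances 15 − 11 = 4.
One hop costs L cycles, so L = 4.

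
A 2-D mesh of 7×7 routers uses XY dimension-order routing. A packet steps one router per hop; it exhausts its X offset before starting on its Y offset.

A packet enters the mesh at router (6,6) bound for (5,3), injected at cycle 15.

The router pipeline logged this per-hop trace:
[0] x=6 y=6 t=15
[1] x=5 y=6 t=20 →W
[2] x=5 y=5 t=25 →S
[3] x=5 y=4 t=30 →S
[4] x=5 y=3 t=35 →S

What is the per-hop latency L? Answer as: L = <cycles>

cyc[1] − cyc[0] = 20 − 15 = 5.
One hop costs L cycles, so L = 5.

L = 5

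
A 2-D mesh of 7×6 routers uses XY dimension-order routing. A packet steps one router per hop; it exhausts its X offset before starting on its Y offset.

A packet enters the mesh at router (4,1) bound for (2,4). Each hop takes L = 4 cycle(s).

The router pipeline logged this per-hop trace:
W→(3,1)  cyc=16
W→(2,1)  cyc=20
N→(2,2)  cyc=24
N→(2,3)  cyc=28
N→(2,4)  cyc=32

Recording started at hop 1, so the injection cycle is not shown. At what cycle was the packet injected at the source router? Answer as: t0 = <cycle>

Hop 1 reached at cycle 16; hop k is at t0 + k·L.
t0 = cyc[1] − L = 16 − 4 = 12.

t0 = 12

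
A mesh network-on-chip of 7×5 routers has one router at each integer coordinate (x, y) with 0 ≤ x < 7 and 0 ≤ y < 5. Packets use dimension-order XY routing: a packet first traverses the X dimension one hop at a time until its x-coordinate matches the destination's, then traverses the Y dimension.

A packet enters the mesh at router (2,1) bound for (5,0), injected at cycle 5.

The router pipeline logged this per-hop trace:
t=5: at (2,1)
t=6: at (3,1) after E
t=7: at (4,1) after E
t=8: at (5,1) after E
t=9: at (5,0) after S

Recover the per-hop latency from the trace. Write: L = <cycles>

Between hops 0 and 1 the cycle counter advances 6 − 5 = 1.
Per-hop latency L = Δcyc = 1.

L = 1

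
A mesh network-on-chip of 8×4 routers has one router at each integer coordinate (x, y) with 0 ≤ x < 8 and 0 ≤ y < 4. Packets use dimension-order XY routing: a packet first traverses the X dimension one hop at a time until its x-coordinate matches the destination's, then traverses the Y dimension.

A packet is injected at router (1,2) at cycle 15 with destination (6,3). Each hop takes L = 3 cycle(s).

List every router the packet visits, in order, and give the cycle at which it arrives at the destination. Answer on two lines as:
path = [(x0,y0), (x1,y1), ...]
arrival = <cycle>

[0] x=1 y=2 t=15
[1] x=2 y=2 t=18 →E
[2] x=3 y=2 t=21 →E
[3] x=4 y=2 t=24 →E
[4] x=5 y=2 t=27 →E
[5] x=6 y=2 t=30 →E
[6] x=6 y=3 t=33 →N

path = [(1,2), (2,2), (3,2), (4,2), (5,2), (6,2), (6,3)]
arrival = 33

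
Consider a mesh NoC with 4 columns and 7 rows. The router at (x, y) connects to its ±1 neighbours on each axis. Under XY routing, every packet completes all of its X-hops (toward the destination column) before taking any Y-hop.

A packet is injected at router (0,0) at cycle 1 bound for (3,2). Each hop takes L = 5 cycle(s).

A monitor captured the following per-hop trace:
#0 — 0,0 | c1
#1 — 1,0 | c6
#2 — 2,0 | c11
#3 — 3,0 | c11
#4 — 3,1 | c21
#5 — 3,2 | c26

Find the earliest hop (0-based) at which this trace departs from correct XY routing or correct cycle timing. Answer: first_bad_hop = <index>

[1] (+1,+0) / 5c ⇒ ok
[2] (+1,+0) / 5c ⇒ ok
[3] (+1,+0) / 0c ⇒ BAD: Δcyc=0≠L

first_bad_hop = 3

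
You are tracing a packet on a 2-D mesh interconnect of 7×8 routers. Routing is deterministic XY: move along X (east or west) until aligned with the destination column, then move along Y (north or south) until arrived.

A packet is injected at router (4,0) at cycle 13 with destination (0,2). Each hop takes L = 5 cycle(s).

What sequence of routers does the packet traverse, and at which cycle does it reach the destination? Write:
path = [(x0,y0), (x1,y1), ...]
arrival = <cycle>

path = [(4,0), (3,0), (2,0), (1,0), (0,0), (0,1), (0,2)]
arrival = 43

hop 0: (4,0) @ cyc 13
hop 1: (3,0) @ cyc 18  [W]
hop 2: (2,0) @ cyc 23  [W]
hop 3: (1,0) @ cyc 28  [W]
hop 4: (0,0) @ cyc 33  [W]
hop 5: (0,1) @ cyc 38  [N]
hop 6: (0,2) @ cyc 43  [N]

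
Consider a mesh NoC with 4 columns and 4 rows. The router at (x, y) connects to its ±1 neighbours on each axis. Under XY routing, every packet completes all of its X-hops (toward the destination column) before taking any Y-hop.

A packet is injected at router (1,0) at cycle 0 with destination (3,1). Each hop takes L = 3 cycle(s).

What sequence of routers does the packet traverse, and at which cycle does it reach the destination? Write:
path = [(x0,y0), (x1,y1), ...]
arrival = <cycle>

path = [(1,0), (2,0), (3,0), (3,1)]
arrival = 9

#0 — 1,0 | c0
#1 — 2,0 | c3 | E
#2 — 3,0 | c6 | E
#3 — 3,1 | c9 | N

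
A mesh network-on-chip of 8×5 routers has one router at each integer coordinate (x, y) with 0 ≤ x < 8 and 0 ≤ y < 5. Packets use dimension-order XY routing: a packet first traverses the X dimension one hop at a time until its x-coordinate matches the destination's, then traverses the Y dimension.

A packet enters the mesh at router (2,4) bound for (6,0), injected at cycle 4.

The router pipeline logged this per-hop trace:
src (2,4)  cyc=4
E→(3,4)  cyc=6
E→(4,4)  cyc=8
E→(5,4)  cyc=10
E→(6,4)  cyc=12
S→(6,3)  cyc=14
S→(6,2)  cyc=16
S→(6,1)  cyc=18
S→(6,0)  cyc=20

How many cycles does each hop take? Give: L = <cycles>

L = 2

Between hops 0 and 1 the cycle counter advances 6 − 4 = 2.
That increment is L by definition: L = 2.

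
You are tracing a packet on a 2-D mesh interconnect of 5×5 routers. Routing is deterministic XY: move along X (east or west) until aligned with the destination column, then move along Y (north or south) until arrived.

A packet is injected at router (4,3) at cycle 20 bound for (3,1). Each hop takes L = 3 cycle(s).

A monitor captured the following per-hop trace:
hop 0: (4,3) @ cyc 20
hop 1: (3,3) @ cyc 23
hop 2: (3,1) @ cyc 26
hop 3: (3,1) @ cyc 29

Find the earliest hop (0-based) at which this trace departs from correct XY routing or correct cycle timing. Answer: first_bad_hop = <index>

first_bad_hop = 2

  1: Δx=-1 Δy=+0 Δt=3 [ok]
  2: Δx=+0 Δy=-2 Δt=3 [BAD: non-unit step]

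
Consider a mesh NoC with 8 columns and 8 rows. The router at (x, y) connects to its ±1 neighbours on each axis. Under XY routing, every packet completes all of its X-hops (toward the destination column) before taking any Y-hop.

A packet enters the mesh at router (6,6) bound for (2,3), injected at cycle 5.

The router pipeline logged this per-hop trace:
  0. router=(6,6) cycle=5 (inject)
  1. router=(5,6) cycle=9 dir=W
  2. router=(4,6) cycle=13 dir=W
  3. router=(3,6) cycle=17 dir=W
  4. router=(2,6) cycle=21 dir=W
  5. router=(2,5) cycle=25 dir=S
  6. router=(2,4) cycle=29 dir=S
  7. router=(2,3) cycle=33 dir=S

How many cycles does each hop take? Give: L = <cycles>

Δcyc across hop 0→1: 9 − 5 = 4.
One hop costs L cycles, so L = 4.

L = 4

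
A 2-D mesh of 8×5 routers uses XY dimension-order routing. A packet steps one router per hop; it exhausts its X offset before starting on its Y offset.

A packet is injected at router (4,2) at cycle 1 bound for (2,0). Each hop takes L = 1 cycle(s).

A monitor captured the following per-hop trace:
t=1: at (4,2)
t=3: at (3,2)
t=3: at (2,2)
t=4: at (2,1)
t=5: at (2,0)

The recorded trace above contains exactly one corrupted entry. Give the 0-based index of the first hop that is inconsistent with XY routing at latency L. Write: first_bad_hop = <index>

first_bad_hop = 1

  1: Δx=-1 Δy=+0 Δt=2 [BAD: Δcyc=2≠L]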